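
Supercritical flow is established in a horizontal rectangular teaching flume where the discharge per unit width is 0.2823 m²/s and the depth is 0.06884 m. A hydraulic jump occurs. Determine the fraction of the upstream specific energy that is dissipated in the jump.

ΔE/E₁ = 0.490 (49.0%)

V₁ = q/y₁ = 0.2823/0.06884 = 4.101 m/s. Fr₁ = V₁/√(g·y₁) = 4.101/√(9.81×0.06884) = 4.990.
Conjugate-depth relation: y₂/y₁ = ½[√(1 + 8Fr₁²) − 1] = ½[√200.21 − 1] = 6.575.
y₂ = 6.575 × 0.06884 = 0.4526 m.
E₁ = y₁ + V₁²/2g = 0.9260 m. ΔE = (y₂ − y₁)³/(4y₁y₂) = 0.4535 m. ΔE/E₁ = 0.4535/0.9260 = 0.490.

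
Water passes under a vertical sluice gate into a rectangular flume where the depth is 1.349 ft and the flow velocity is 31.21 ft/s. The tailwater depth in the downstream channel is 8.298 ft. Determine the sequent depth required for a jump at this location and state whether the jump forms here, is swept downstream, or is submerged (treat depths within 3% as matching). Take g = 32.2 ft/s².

y₂ = 8.385 ft; the jump forms here

Fr₁ = V₁/√(g·y₁) = 31.21/√(32.2×1.349) = 4.735.
By Bélanger, y₂/y₁ = ½[√(1 + 8Fr₁²) − 1] = ½[√180.39 − 1] = 6.216.
y₂ = 6.216 × 1.349 = 8.385 ft.
Tailwater y_tw = 8.298 ft: y_tw ≈ y₂, so the jump forms here.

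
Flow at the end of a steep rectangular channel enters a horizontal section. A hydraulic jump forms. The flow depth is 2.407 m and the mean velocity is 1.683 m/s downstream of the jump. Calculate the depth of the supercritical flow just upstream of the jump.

Fr₂ = V₂/√(g·y₂) = 1.683/√(9.81×2.407) = 0.3463.
The Bélanger relation is symmetric: y₁/y₂ = ½[√(1 + 8Fr₂²) − 1] = ½[√1.9597 − 1] = 0.1999.
y₁ = 0.1999 × 2.407 = 0.4812 m.

y₁ = 0.4812 m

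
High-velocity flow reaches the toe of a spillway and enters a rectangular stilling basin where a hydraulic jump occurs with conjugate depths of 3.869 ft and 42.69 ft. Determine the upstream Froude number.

Fr₁ = 8.148

For a rectangular channel the momentum equation gives q² = ½·g·y₁·y₂·(y₁ + y₂) = ½×32.2×3.869×42.69×46.56 = 123810.
q = √123810 = 351.9 ft²/s.
V₁ = q/y₁ = 90.94 ft/s; Fr₁ = V₁/√(g·y₁) = 8.148.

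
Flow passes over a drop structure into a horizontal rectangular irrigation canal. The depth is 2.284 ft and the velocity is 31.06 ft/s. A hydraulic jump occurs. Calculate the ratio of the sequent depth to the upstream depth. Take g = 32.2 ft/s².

Fr₁ = V₁/√(g·y₁) = 31.06/√(32.2×2.284) = 3.622.
From the momentum equation for a rectangular channel, y₂/y₁ = ½[√(1 + 8Fr₁²) − 1] = ½[√105.94 − 1] = 4.646.

y₂/y₁ = 4.646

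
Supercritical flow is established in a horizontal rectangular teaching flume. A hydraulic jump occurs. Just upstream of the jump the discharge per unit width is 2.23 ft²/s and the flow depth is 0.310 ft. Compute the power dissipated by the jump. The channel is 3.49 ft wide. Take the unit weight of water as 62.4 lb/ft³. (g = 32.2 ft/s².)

V₁ = q/y₁ = 2.23/0.310 = 7.19 ft/s. Fr₁ = V₁/√(g·y₁) = 7.19/√(32.2×0.310) = 2.28.
Conjugate-depth relation: y₂/y₁ = ½[√(1 + 8Fr₁²) − 1] = ½[√42.47 − 1] = 2.76.
y₂ = 2.76 × 0.310 = 0.855 ft.
V₂ = q/y₂ = 2.23/0.855 = 2.61 ft/s. E₁ = y₁ + V₁²/2g = 1.11 ft; E₂ = y₂ + V₂²/2g = 0.961 ft. ΔE = E₁ − E₂ = 0.153 ft.
Q = q·b = 2.23 × 3.49 = 7.78 cfs. P = γ·Q·ΔE/550 = 62.4 × 7.78 × 0.153 / 550 = 0.135 hp.

P = 0.135 hp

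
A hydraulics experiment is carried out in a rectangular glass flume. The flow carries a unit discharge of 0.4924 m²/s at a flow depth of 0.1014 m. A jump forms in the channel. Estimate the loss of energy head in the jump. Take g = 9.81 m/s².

ΔE = 0.6246 m

V₁ = q/y₁ = 0.4924/0.1014 = 4.856 m/s. Fr₁ = V₁/√(g·y₁) = 4.856/√(9.81×0.1014) = 4.869.
By Bélanger, y₂/y₁ = ½[√(1 + 8Fr₁²) − 1] = ½[√190.65 − 1] = 6.404.
y₂ = 6.404 × 0.1014 = 0.6493 m.
V₂ = q/y₂ = 0.4924/0.6493 = 0.7583 m/s. E₁ = y₁ + V₁²/2g = 1.303 m; E₂ = y₂ + V₂²/2g = 0.6786 m. ΔE = E₁ − E₂ = 0.6246 m.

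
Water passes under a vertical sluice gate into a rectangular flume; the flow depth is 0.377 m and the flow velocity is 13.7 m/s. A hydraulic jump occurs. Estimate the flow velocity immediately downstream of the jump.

V₂ = 1.43 m/s

Fr₁ = V₁/√(g·y₁) = 13.7/√(9.81×0.377) = 7.12.
Bélanger equation: y₂/y₁ = ½[√(1 + 8Fr₁²) − 1] = ½[√407.0 − 1] = 9.59.
y₂ = 9.59 × 0.377 = 3.61 m.
q = V₁·y₁ = 13.7 × 0.377 = 5.16 m²/s.
V₂ = q/y₂ = 5.16/3.61 = 1.43 m/s.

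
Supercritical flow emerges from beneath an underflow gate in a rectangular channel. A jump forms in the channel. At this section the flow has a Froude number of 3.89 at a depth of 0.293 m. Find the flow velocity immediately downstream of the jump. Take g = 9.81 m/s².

Fr₁ = 3.89 (given).
From the momentum equation for a rectangular channel, y₂/y₁ = ½[√(1 + 8Fr₁²) − 1] = ½[√122.1 − 1] = 5.02.
y₂ = 5.02 × 0.293 = 1.47 m.
V₁ = Fr₁·√(g·y₁) = 3.89×√(9.81×0.293) = 6.60 m/s; q = V₁·y₁ = 1.93 m²/s.
V₂ = q/y₂ = 1.93/1.47 = 1.31 m/s.

V₂ = 1.31 m/s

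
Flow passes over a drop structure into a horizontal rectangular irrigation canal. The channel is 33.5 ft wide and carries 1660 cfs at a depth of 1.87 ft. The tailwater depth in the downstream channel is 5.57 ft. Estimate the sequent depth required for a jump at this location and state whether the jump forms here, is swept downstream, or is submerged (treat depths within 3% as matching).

y₂ = 8.14 ft; the jump is swept downstream

q = Q/b = 1660/33.5 = 49.6 ft²/s; V₁ = q/y₁ = 26.5 ft/s. Fr₁ = V₁/√(g·y₁) = 3.41.
Sequent-depth ratio: y₂/y₁ = ½[√(1 + 8Fr₁²) − 1] = ½[√94.29 − 1] = 4.36.
y₂ = 4.36 × 1.87 = 8.14 ft.
Tailwater y_tw = 5.57 ft: y_tw < y₂, so the jump is swept downstream.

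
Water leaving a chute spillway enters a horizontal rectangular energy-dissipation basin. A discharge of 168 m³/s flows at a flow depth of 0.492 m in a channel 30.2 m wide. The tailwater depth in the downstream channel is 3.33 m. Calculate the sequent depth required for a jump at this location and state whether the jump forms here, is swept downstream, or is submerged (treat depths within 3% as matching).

q = Q/b = 168/30.2 = 5.56 m²/s; V₁ = q/y₁ = 11.3 m/s. Fr₁ = V₁/√(g·y₁) = 5.15.
Bélanger equation: y₂/y₁ = ½[√(1 + 8Fr₁²) − 1] = ½[√212.9 − 1] = 6.80.
y₂ = 6.80 × 0.492 = 3.34 m.
Tailwater y_tw = 3.33 m: y_tw ≈ y₂, so the jump forms here.

y₂ = 3.34 m; the jump forms here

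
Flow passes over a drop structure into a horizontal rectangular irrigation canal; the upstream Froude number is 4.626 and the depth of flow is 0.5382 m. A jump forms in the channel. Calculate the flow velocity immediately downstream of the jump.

V₂ = 1.754 m/s

Fr₁ = 4.626 (given).
From the momentum equation for a rectangular channel, y₂/y₁ = ½[√(1 + 8Fr₁²) − 1] = ½[√172.20 − 1] = 6.061.
y₂ = 6.061 × 0.5382 = 3.262 m.
V₁ = Fr₁·√(g·y₁) = 4.626×√(9.81×0.5382) = 10.63 m/s; q = V₁·y₁ = 5.721 m²/s.
V₂ = q/y₂ = 5.721/3.262 = 1.754 m/s.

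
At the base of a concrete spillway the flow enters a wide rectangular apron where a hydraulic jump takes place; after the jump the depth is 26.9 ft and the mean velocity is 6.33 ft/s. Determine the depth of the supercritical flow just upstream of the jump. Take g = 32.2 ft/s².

Fr₂ = V₂/√(g·y₂) = 6.33/√(32.2×26.9) = 0.215.
Applying the sequent-depth relation in reverse, y₁/y₂ = ½[√(1 + 8Fr₂²) − 1] = ½[√1.370 − 1] = 0.0853.
y₁ = 0.0853 × 26.9 = 2.29 ft.

y₁ = 2.29 ft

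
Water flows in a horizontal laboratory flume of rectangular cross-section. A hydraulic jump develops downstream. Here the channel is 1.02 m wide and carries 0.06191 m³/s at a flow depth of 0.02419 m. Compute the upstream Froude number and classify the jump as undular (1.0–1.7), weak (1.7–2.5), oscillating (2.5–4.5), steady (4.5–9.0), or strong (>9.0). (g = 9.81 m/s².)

Fr₁ = 5.151; steady jump

q = Q/b = 0.06191/1.02 = 0.06070 m²/s; V₁ = q/y₁ = 2.509 m/s. Fr₁ = V₁/√(g·y₁) = 5.151.
Fr₁ = 5.151 lies in the steady range.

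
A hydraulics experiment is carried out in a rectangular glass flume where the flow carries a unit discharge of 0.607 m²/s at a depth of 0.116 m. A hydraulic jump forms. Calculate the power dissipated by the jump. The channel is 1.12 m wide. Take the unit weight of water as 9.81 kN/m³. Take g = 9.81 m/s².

V₁ = q/y₁ = 0.607/0.116 = 5.23 m/s. Fr₁ = V₁/√(g·y₁) = 5.23/√(9.81×0.116) = 4.91.
Sequent-depth ratio: y₂/y₁ = ½[√(1 + 8Fr₁²) − 1] = ½[√193.5 − 1] = 6.46.
y₂ = 6.46 × 0.116 = 0.749 m.
V₂ = q/y₂ = 0.607/0.749 = 0.811 m/s. E₁ = y₁ + V₁²/2g = 1.51 m; E₂ = y₂ + V₂²/2g = 0.782 m. ΔE = E₁ − E₂ = 0.729 m.
Q = q·b = 0.607 × 1.12 = 0.680 m³/s. P = γ·Q·ΔE = 9.81 × 0.680 × 0.729 = 4.86 kW.

P = 4.86 kW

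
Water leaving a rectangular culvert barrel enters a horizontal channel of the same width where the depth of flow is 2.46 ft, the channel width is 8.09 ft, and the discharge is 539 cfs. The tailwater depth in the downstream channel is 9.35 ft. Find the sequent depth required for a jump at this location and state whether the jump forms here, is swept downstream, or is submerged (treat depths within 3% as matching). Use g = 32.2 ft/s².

y₂ = 9.43 ft; the jump forms here

q = Q/b = 539/8.09 = 66.6 ft²/s; V₁ = q/y₁ = 27.1 ft/s. Fr₁ = V₁/√(g·y₁) = 3.04.
Sequent-depth ratio: y₂/y₁ = ½[√(1 + 8Fr₁²) − 1] = ½[√75.08 − 1] = 3.83.
y₂ = 3.83 × 2.46 = 9.43 ft.
Tailwater y_tw = 9.35 ft: y_tw ≈ y₂, so the jump forms here.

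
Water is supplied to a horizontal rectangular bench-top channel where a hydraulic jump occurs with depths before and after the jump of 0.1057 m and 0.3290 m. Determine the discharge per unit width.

q = 0.2723 m²/s

For a rectangular channel the momentum equation gives q² = ½·g·y₁·y₂·(y₁ + y₂) = ½×9.81×0.1057×0.3290×0.4347 = 0.07415.
q = √0.07415 = 0.2723 m²/s.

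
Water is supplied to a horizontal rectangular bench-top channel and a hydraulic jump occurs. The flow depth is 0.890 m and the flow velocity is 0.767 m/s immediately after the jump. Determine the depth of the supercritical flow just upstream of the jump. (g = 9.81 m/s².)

y₁ = 0.107 m

Fr₂ = V₂/√(g·y₂) = 0.767/√(9.81×0.890) = 0.260.
From the momentum equation (using Fr₂), y₁/y₂ = ½[√(1 + 8Fr₂²) − 1] = ½[√1.539 − 1] = 0.120.
y₁ = 0.120 × 0.890 = 0.107 m.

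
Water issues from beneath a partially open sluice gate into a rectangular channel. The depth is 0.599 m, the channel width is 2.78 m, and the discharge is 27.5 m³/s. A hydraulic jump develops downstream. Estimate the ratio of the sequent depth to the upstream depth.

y₂/y₁ = 9.15

q = Q/b = 27.5/2.78 = 9.89 m²/s; V₁ = q/y₁ = 16.5 m/s. Fr₁ = V₁/√(g·y₁) = 6.81.
By Bélanger, y₂/y₁ = ½[√(1 + 8Fr₁²) − 1] = ½[√372.3 − 1] = 9.15.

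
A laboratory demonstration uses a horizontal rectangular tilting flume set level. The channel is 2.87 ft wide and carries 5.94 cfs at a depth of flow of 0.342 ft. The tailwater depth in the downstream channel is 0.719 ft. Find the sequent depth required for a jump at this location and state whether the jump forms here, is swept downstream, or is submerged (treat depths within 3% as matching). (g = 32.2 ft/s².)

q = Q/b = 5.94/2.87 = 2.07 ft²/s; V₁ = q/y₁ = 6.05 ft/s. Fr₁ = V₁/√(g·y₁) = 1.82.
Bélanger equation: y₂/y₁ = ½[√(1 + 8Fr₁²) − 1] = ½[√27.61 − 1] = 2.13.
y₂ = 2.13 × 0.342 = 0.727 ft.
Tailwater y_tw = 0.719 ft: y_tw ≈ y₂, so the jump forms here.

y₂ = 0.727 ft; the jump forms here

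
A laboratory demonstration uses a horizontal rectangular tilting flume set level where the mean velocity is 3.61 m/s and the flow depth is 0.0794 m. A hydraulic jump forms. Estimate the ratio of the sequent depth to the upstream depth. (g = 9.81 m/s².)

Fr₁ = V₁/√(g·y₁) = 3.61/√(9.81×0.0794) = 4.09.
Sequent-depth ratio: y₂/y₁ = ½[√(1 + 8Fr₁²) − 1] = ½[√134.8 − 1] = 5.31.

y₂/y₁ = 5.31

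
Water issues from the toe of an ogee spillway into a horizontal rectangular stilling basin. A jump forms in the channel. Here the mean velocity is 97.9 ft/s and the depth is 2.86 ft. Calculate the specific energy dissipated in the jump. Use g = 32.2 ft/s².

Fr₁ = V₁/√(g·y₁) = 97.9/√(32.2×2.86) = 10.2.
Sequent-depth ratio: y₂/y₁ = ½[√(1 + 8Fr₁²) − 1] = ½[√833.6 − 1] = 13.9.
y₂ = 13.9 × 2.86 = 39.9 ft.
q = V₁·y₁ = 97.9 × 2.86 = 280 ft²/s. V₂ = q/y₂ = 280/39.9 = 7.02 ft/s. E₁ = y₁ + V₁²/2g = 152 ft; E₂ = y₂ + V₂²/2g = 40.6 ft. ΔE = E₁ − E₂ = 111 ft.

ΔE = 111 ft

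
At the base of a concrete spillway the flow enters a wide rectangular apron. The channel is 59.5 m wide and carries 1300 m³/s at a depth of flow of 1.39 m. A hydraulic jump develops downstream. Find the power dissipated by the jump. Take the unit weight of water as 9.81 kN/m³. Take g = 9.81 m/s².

P = 74876 kW

q = Q/b = 1300/59.5 = 21.8 m²/s; V₁ = q/y₁ = 15.7 m/s. Fr₁ = V₁/√(g·y₁) = 4.26.
Sequent-depth ratio: y₂/y₁ = ½[√(1 + 8Fr₁²) − 1] = ½[√146.0 − 1] = 5.54.
y₂ = 5.54 × 1.39 = 7.70 m.
Head loss: ΔE = (y₂ − y₁)³/(4y₁y₂) = (7.70 − 1.39)³/(4×1.39×7.70) = 251/42.8 = 5.87 m.
P = γ·Q·ΔE = 9.81 × 1300 × 5.87 = 74876 kW.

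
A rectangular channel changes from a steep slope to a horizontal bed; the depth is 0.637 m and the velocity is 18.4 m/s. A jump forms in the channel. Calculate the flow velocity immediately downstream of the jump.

Fr₁ = V₁/√(g·y₁) = 18.4/√(9.81×0.637) = 7.36.
Conjugate-depth relation: y₂/y₁ = ½[√(1 + 8Fr₁²) − 1] = ½[√434.4 − 1] = 9.92.
y₂ = 9.92 × 0.637 = 6.32 m.
q = V₁·y₁ = 18.4 × 0.637 = 11.7 m²/s.
V₂ = q/y₂ = 11.7/6.32 = 1.85 m/s.

V₂ = 1.85 m/s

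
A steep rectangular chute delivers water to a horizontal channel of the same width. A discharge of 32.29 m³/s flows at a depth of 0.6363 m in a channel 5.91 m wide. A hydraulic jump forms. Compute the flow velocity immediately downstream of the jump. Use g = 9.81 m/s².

V₂ = 1.958 m/s

q = Q/b = 32.29/5.91 = 5.464 m²/s; V₁ = q/y₁ = 8.587 m/s. Fr₁ = V₁/√(g·y₁) = 3.437.
From the momentum equation for a rectangular channel, y₂/y₁ = ½[√(1 + 8Fr₁²) − 1] = ½[√95.492 − 1] = 4.386.
y₂ = 4.386 × 0.6363 = 2.791 m.
V₂ = q/y₂ = 5.464/2.791 = 1.958 m/s.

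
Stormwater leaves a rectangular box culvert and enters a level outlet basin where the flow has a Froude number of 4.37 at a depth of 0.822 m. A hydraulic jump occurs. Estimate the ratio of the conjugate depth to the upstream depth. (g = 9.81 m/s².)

Fr₁ = 4.37 (given).
By Bélanger, y₂/y₁ = ½[√(1 + 8Fr₁²) − 1] = ½[√153.8 − 1] = 5.70.

y₂/y₁ = 5.70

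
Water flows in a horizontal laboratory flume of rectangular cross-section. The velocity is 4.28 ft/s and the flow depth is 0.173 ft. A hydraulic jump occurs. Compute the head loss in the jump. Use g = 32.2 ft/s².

ΔE = 0.0282 ft

Fr₁ = V₁/√(g·y₁) = 4.28/√(32.2×0.173) = 1.81.
By Bélanger, y₂/y₁ = ½[√(1 + 8Fr₁²) − 1] = ½[√27.31 − 1] = 2.11.
y₂ = 2.11 × 0.173 = 0.366 ft.
q = V₁·y₁ = 4.28 × 0.173 = 0.740 ft²/s. V₂ = q/y₂ = 0.740/0.366 = 2.03 ft/s. E₁ = y₁ + V₁²/2g = 0.457 ft; E₂ = y₂ + V₂²/2g = 0.429 ft. ΔE = E₁ − E₂ = 0.0282 ft.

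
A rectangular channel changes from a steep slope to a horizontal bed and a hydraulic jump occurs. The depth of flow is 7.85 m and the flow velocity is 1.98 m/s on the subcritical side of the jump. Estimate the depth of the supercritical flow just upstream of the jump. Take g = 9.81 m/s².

Fr₂ = V₂/√(g·y₂) = 1.98/√(9.81×7.85) = 0.226.
Applying the sequent-depth relation in reverse, y₁/y₂ = ½[√(1 + 8Fr₂²) − 1] = ½[√1.407 − 1] = 0.0931.
y₁ = 0.0931 × 7.85 = 0.731 m.

y₁ = 0.731 m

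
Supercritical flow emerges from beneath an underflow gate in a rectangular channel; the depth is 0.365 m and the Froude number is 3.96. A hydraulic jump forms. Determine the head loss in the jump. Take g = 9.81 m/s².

Fr₁ = 3.96 (given).
Conjugate-depth relation: y₂/y₁ = ½[√(1 + 8Fr₁²) − 1] = ½[√126.5 − 1] = 5.12.
y₂ = 5.12 × 0.365 = 1.87 m.
V₁ = Fr₁·√(g·y₁) = 3.96×√(9.81×0.365) = 7.49 m/s; q = V₁·y₁ = 2.74 m²/s. V₂ = q/y₂ = 2.74/1.87 = 1.46 m/s. E₁ = y₁ + V₁²/2g = 3.23 m; E₂ = y₂ + V₂²/2g = 1.98 m. ΔE = E₁ − E₂ = 1.25 m.

ΔE = 1.25 m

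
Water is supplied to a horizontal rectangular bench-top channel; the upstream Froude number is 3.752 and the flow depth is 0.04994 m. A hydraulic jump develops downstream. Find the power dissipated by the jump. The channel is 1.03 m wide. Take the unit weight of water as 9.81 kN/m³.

Fr₁ = 3.752 (given).
Sequent-depth ratio: y₂/y₁ = ½[√(1 + 8Fr₁²) − 1] = ½[√113.62 − 1] = 4.830.
y₂ = 4.830 × 0.04994 = 0.2412 m.
V₁ = Fr₁·√(g·y₁) = 3.752×√(9.81×0.04994) = 2.626 m/s; q = V₁·y₁ = 0.1312 m²/s. V₂ = q/y₂ = 0.1312/0.2412 = 0.5438 m/s. E₁ = y₁ + V₁²/2g = 0.4015 m; E₂ = y₂ + V₂²/2g = 0.2563 m. ΔE = E₁ − E₂ = 0.1452 m.
Q = q·b = 0.1312 × 1.03 = 0.1351 m³/s. P = γ·Q·ΔE = 9.81 × 0.1351 × 0.1452 = 0.1924 kW.

P = 0.1924 kW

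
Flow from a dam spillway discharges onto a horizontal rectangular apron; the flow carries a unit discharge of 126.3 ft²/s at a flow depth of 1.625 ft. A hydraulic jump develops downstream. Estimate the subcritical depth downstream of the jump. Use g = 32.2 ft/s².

y₂ = 23.89 ft

V₁ = q/y₁ = 126.3/1.625 = 77.72 ft/s. Fr₁ = V₁/√(g·y₁) = 77.72/√(32.2×1.625) = 10.74.
By Bélanger, y₂/y₁ = ½[√(1 + 8Fr₁²) − 1] = ½[√924.59 − 1] = 14.70.
y₂ = 14.70 × 1.625 = 23.89 ft.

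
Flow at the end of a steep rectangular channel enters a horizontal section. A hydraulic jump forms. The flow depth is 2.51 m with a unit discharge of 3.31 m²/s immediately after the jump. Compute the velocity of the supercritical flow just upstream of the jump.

V₁ = 10.5 m/s

V₂ = q/y₂ = 3.31/2.51 = 1.32 m/s; Fr₂ = V₂/√(g·y₂) = 0.266.
From the momentum equation (using Fr₂), y₁/y₂ = ½[√(1 + 8Fr₂²) − 1] = ½[√1.565 − 1] = 0.126.
y₁ = 0.126 × 2.51 = 0.315 m.
V₁ = q/y₁ = 3.31/0.315 = 10.5 m/s.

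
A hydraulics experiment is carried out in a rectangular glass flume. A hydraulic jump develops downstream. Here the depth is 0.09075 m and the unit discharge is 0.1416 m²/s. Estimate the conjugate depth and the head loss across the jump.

V₁ = q/y₁ = 0.1416/0.09075 = 1.560 m/s. Fr₁ = V₁/√(g·y₁) = 1.560/√(9.81×0.09075) = 1.654.
Conjugate-depth relation: y₂/y₁ = ½[√(1 + 8Fr₁²) − 1] = ½[√22.878 − 1] = 1.892.
y₂ = 1.892 × 0.09075 = 0.1717 m.
Head loss: ΔE = (y₂ − y₁)³/(4y₁y₂) = (0.1717 − 0.09075)³/(4×0.09075×0.1717) = 0.0005296/0.06231 = 0.008500 m.

y₂ = 0.1717 m; ΔE = 0.008500 m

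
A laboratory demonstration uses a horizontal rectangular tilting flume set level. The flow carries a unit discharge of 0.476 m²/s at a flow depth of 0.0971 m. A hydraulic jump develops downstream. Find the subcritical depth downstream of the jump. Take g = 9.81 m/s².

y₂ = 0.643 m

V₁ = q/y₁ = 0.476/0.0971 = 4.90 m/s. Fr₁ = V₁/√(g·y₁) = 4.90/√(9.81×0.0971) = 5.02.
Sequent-depth ratio: y₂/y₁ = ½[√(1 + 8Fr₁²) − 1] = ½[√202.8 − 1] = 6.62.
y₂ = 6.62 × 0.0971 = 0.643 m.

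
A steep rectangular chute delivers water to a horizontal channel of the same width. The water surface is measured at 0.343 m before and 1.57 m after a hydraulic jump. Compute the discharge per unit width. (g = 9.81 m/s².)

q = 2.25 m²/s

For a rectangular channel the momentum equation gives q² = ½·g·y₁·y₂·(y₁ + y₂) = ½×9.81×0.343×1.57×1.91 = 5.05.
q = √5.05 = 2.25 m²/s.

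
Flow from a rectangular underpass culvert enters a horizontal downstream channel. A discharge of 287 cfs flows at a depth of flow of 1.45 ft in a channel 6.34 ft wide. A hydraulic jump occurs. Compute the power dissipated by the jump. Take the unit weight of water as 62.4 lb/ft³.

q = Q/b = 287/6.34 = 45.3 ft²/s; V₁ = q/y₁ = 31.2 ft/s. Fr₁ = V₁/√(g·y₁) = 4.57.
Conjugate-depth relation: y₂/y₁ = ½[√(1 + 8Fr₁²) − 1] = ½[√168.0 − 1] = 5.98.
y₂ = 5.98 × 1.45 = 8.67 ft.
Head loss: ΔE = (y₂ − y₁)³/(4y₁y₂) = (8.67 − 1.45)³/(4×1.45×8.67) = 377/50.3 = 7.49 ft.
P = γ·Q·ΔE/550 = 62.4 × 287 × 7.49 / 550 = 244 hp.

P = 244 hp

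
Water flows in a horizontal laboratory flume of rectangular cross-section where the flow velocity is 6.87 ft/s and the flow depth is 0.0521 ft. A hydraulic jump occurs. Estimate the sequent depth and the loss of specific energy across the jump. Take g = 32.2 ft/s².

Fr₁ = V₁/√(g·y₁) = 6.87/√(32.2×0.0521) = 5.30.
From the momentum equation for a rectangular channel, y₂/y₁ = ½[√(1 + 8Fr₁²) − 1] = ½[√226.1 − 1] = 7.02.
y₂ = 7.02 × 0.0521 = 0.366 ft.
Head loss: ΔE = (y₂ − y₁)³/(4y₁y₂) = (0.366 − 0.0521)³/(4×0.0521×0.366) = 0.0308/0.0762 = 0.404 ft.

y₂ = 0.366 ft; ΔE = 0.404 ft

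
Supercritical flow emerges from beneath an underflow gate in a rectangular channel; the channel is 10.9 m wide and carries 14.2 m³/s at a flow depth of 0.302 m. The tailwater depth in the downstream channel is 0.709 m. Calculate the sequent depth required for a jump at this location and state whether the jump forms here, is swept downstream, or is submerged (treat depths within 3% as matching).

q = Q/b = 14.2/10.9 = 1.30 m²/s; V₁ = q/y₁ = 4.31 m/s. Fr₁ = V₁/√(g·y₁) = 2.51.
Conjugate-depth relation: y₂/y₁ = ½[√(1 + 8Fr₁²) − 1] = ½[√51.25 − 1] = 3.08.
y₂ = 3.08 × 0.302 = 0.930 m.
Tailwater y_tw = 0.709 m: y_tw < y₂, so the jump is swept downstream.

y₂ = 0.930 m; the jump is swept downstream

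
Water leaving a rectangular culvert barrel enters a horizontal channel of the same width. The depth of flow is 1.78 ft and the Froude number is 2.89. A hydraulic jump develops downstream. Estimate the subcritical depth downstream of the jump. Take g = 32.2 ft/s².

Fr₁ = 2.89 (given).
Conjugate-depth relation: y₂/y₁ = ½[√(1 + 8Fr₁²) − 1] = ½[√67.82 − 1] = 3.62.
y₂ = 3.62 × 1.78 = 6.44 ft.

y₂ = 6.44 ft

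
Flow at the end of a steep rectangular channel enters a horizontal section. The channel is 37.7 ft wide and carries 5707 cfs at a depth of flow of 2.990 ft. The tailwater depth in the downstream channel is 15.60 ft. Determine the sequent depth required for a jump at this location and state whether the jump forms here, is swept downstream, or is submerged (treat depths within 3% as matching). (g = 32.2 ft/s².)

y₂ = 20.37 ft; the jump is swept downstream

q = Q/b = 5707/37.7 = 151.4 ft²/s; V₁ = q/y₁ = 50.63 ft/s. Fr₁ = V₁/√(g·y₁) = 5.160.
Conjugate-depth relation: y₂/y₁ = ½[√(1 + 8Fr₁²) − 1] = ½[√213.99 − 1] = 6.814.
y₂ = 6.814 × 2.990 = 20.37 ft.
Tailwater y_tw = 15.60 ft: y_tw < y₂, so the jump is swept downstream.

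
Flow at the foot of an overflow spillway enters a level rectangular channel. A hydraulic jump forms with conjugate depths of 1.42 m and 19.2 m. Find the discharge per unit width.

For a rectangular channel the momentum equation gives q² = ½·g·y₁·y₂·(y₁ + y₂) = ½×9.81×1.42×19.2×20.6 = 2758.
q = √2758 = 52.5 m²/s.

q = 52.5 m²/s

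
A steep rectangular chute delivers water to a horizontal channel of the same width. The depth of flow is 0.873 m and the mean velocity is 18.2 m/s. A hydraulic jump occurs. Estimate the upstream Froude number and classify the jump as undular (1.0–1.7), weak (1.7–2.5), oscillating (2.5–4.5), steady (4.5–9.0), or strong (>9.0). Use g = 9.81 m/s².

Fr₁ = 6.22; steady jump

Fr₁ = V₁/√(g·y₁) = 18.2/√(9.81×0.873) = 6.22.
Fr₁ = 6.22 lies in the steady range.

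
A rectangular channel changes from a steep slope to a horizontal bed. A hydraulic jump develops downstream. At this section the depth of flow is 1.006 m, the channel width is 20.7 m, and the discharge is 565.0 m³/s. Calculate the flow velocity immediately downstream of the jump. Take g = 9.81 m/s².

V₂ = 2.314 m/s

q = Q/b = 565.0/20.7 = 27.29 m²/s; V₁ = q/y₁ = 27.13 m/s. Fr₁ = V₁/√(g·y₁) = 8.637.
From the momentum equation for a rectangular channel, y₂/y₁ = ½[√(1 + 8Fr₁²) − 1] = ½[√597.74 − 1] = 11.72.
y₂ = 11.72 × 1.006 = 11.79 m.
V₂ = q/y₂ = 27.29/11.79 = 2.314 m/s.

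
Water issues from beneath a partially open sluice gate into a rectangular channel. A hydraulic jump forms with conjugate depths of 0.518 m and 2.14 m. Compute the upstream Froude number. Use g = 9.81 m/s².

For a rectangular channel the momentum equation gives q² = ½·g·y₁·y₂·(y₁ + y₂) = ½×9.81×0.518×2.14×2.66 = 14.5.
q = √14.5 = 3.80 m²/s.
V₁ = q/y₁ = 7.34 m/s; Fr₁ = V₁/√(g·y₁) = 3.26.

Fr₁ = 3.26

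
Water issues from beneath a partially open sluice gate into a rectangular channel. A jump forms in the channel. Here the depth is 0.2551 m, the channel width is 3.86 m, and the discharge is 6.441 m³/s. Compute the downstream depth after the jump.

y₂ = 1.370 m

q = Q/b = 6.441/3.86 = 1.669 m²/s; V₁ = q/y₁ = 6.541 m/s. Fr₁ = V₁/√(g·y₁) = 4.135.
From the momentum equation for a rectangular channel, y₂/y₁ = ½[√(1 + 8Fr₁²) − 1] = ½[√137.78 − 1] = 5.369.
y₂ = 5.369 × 0.2551 = 1.370 m.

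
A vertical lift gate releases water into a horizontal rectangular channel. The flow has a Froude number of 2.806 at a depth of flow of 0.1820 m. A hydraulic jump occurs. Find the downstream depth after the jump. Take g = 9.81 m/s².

y₂ = 0.6369 m

Fr₁ = 2.806 (given).
Bélanger equation: y₂/y₁ = ½[√(1 + 8Fr₁²) − 1] = ½[√63.989 − 1] = 3.500.
y₂ = 3.500 × 0.1820 = 0.6369 m.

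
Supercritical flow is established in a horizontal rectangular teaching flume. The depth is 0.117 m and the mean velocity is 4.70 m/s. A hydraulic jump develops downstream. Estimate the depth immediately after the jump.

Fr₁ = V₁/√(g·y₁) = 4.70/√(9.81×0.117) = 4.39.
Bélanger equation: y₂/y₁ = ½[√(1 + 8Fr₁²) − 1] = ½[√155.0 − 1] = 5.72.
y₂ = 5.72 × 0.117 = 0.670 m.

y₂ = 0.670 m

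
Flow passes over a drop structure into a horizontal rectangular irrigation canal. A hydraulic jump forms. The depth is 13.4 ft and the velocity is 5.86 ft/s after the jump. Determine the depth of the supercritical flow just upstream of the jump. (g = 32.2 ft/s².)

Fr₂ = V₂/√(g·y₂) = 5.86/√(32.2×13.4) = 0.282.
Since the conjugate-depth ratio holds either way, y₁/y₂ = ½[√(1 + 8Fr₂²) − 1] = ½[√1.637 − 1] = 0.140.
y₁ = 0.140 × 13.4 = 1.87 ft.

y₁ = 1.87 ft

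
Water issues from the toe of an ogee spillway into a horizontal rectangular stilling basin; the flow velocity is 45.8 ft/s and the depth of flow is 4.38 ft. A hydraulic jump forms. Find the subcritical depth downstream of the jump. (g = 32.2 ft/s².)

Fr₁ = V₁/√(g·y₁) = 45.8/√(32.2×4.38) = 3.86.
Sequent-depth ratio: y₂/y₁ = ½[√(1 + 8Fr₁²) − 1] = ½[√120.0 − 1] = 4.98.
y₂ = 4.98 × 4.38 = 21.8 ft.

y₂ = 21.8 ft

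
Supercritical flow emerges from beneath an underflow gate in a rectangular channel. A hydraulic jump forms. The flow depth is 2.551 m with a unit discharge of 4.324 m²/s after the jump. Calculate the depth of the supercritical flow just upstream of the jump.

V₂ = q/y₂ = 4.324/2.551 = 1.695 m/s; Fr₂ = V₂/√(g·y₂) = 0.3388.
Applying the sequent-depth relation in reverse, y₁/y₂ = ½[√(1 + 8Fr₂²) − 1] = ½[√1.9185 − 1] = 0.1925.
y₁ = 0.1925 × 2.551 = 0.4912 m.

y₁ = 0.4912 m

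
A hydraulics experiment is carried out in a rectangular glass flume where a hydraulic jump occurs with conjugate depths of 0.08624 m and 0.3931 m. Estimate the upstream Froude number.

For a rectangular channel the momentum equation gives q² = ½·g·y₁·y₂·(y₁ + y₂) = ½×9.81×0.08624×0.3931×0.4793 = 0.07971.
q = √0.07971 = 0.2823 m²/s.
V₁ = q/y₁ = 3.274 m/s; Fr₁ = V₁/√(g·y₁) = 3.559.

Fr₁ = 3.559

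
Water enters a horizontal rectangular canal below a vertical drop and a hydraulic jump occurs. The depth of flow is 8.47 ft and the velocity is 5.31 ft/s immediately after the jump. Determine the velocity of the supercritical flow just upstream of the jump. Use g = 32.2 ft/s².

V₁ = 30.2 ft/s

Fr₂ = V₂/√(g·y₂) = 5.31/√(32.2×8.47) = 0.322.
From the momentum equation (using Fr₂), y₁/y₂ = ½[√(1 + 8Fr₂²) − 1] = ½[√1.827 − 1] = 0.176.
y₁ = 0.176 × 8.47 = 1.49 ft.
V₁ = q/y₁ = 45.0/1.49 = 30.2 ft/s.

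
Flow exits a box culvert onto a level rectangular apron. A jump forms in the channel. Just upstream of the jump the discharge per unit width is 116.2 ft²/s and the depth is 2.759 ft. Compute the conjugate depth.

V₁ = q/y₁ = 116.2/2.759 = 42.12 ft/s. Fr₁ = V₁/√(g·y₁) = 42.12/√(32.2×2.759) = 4.468.
Sequent-depth ratio: y₂/y₁ = ½[√(1 + 8Fr₁²) − 1] = ½[√160.73 − 1] = 5.839.
y₂ = 5.839 × 2.759 = 16.11 ft.

y₂ = 16.11 ft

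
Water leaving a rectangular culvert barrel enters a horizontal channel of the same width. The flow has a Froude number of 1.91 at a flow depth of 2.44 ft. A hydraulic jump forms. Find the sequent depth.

Fr₁ = 1.91 (given).
From the momentum equation for a rectangular channel, y₂/y₁ = ½[√(1 + 8Fr₁²) − 1] = ½[√30.18 − 1] = 2.25.
y₂ = 2.25 × 2.44 = 5.48 ft.

y₂ = 5.48 ft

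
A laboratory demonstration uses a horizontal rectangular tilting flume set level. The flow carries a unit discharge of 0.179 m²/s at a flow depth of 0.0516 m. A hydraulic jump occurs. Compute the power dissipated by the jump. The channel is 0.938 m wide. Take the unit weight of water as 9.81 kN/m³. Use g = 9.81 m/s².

P = 0.526 kW

V₁ = q/y₁ = 0.179/0.0516 = 3.47 m/s. Fr₁ = V₁/√(g·y₁) = 3.47/√(9.81×0.0516) = 4.88.
By Bélanger, y₂/y₁ = ½[√(1 + 8Fr₁²) − 1] = ½[√191.2 − 1] = 6.41.
y₂ = 6.41 × 0.0516 = 0.331 m.
Head loss: ΔE = (y₂ − y₁)³/(4y₁y₂) = (0.331 − 0.0516)³/(4×0.0516×0.331) = 0.0218/0.0683 = 0.319 m.
Q = q·b = 0.179 × 0.938 = 0.168 m³/s. P = γ·Q·ΔE = 9.81 × 0.168 × 0.319 = 0.526 kW.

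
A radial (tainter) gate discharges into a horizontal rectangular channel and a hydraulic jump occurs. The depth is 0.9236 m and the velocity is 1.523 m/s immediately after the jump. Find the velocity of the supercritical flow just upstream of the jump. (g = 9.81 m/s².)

Fr₂ = V₂/√(g·y₂) = 1.523/√(9.81×0.9236) = 0.5060.
Since the conjugate-depth ratio holds either way, y₁/y₂ = ½[√(1 + 8Fr₂²) − 1] = ½[√3.0480 − 1] = 0.3729.
y₁ = 0.3729 × 0.9236 = 0.3444 m.
V₁ = q/y₁ = 1.407/0.3444 = 4.084 m/s.

V₁ = 4.084 m/s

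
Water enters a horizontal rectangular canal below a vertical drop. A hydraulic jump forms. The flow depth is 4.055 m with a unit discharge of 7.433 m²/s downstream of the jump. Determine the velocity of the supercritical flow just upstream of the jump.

V₂ = q/y₂ = 7.433/4.055 = 1.833 m/s; Fr₂ = V₂/√(g·y₂) = 0.2906.
Applying the sequent-depth relation in reverse, y₁/y₂ = ½[√(1 + 8Fr₂²) − 1] = ½[√1.6757 − 1] = 0.1473.
y₁ = 0.1473 × 4.055 = 0.5971 m.
V₁ = q/y₁ = 7.433/0.5971 = 12.45 m/s.

V₁ = 12.45 m/s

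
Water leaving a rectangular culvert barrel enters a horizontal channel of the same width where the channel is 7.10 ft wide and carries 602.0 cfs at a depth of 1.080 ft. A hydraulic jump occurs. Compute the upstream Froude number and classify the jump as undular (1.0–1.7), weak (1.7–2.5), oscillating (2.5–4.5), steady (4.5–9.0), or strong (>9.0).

Fr₁ = 13.31; strong jump

q = Q/b = 602.0/7.10 = 84.79 ft²/s; V₁ = q/y₁ = 78.51 ft/s. Fr₁ = V₁/√(g·y₁) = 13.31.
Fr₁ = 13.31 lies in the strong range.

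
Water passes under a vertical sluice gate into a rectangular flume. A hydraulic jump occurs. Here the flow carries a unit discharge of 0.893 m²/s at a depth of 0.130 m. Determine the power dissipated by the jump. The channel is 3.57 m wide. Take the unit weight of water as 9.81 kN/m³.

V₁ = q/y₁ = 0.893/0.130 = 6.87 m/s. Fr₁ = V₁/√(g·y₁) = 6.87/√(9.81×0.130) = 6.08.
Sequent-depth ratio: y₂/y₁ = ½[√(1 + 8Fr₁²) − 1] = ½[√297.0 − 1] = 8.12.
y₂ = 8.12 × 0.130 = 1.06 m.
V₂ = q/y₂ = 0.893/1.06 = 0.846 m/s. E₁ = y₁ + V₁²/2g = 2.54 m; E₂ = y₂ + V₂²/2g = 1.09 m. ΔE = E₁ − E₂ = 1.44 m.
Q = q·b = 0.893 × 3.57 = 3.19 m³/s. P = γ·Q·ΔE = 9.81 × 3.19 × 1.44 = 45.1 kW.

P = 45.1 kW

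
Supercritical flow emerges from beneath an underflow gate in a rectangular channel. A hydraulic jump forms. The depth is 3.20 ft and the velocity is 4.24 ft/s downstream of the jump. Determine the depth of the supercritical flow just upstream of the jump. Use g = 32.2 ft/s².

y₁ = 0.877 ft

Fr₂ = V₂/√(g·y₂) = 4.24/√(32.2×3.20) = 0.418.
Since the conjugate-depth ratio holds either way, y₁/y₂ = ½[√(1 + 8Fr₂²) − 1] = ½[√2.396 − 1] = 0.274.
y₁ = 0.274 × 3.20 = 0.877 ft.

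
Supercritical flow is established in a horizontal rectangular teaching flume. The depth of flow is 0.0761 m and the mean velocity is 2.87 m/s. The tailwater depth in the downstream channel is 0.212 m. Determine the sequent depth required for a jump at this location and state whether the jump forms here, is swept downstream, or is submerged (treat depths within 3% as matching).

Fr₁ = V₁/√(g·y₁) = 2.87/√(9.81×0.0761) = 3.32.
Bélanger equation: y₂/y₁ = ½[√(1 + 8Fr₁²) − 1] = ½[√89.27 − 1] = 4.22.
y₂ = 4.22 × 0.0761 = 0.321 m.
Tailwater y_tw = 0.212 m: y_tw < y₂, so the jump is swept downstream.

y₂ = 0.321 m; the jump is swept downstream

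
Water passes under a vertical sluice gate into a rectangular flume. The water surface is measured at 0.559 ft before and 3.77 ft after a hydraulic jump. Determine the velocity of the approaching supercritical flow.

For a rectangular channel the momentum equation gives q² = ½·g·y₁·y₂·(y₁ + y₂) = ½×32.2×0.559×3.77×4.33 = 147.
q = √147 = 12.1 ft²/s.
V₁ = q/y₁ = 12.1/0.559 = 21.7 ft/s.

V₁ = 21.7 ft/s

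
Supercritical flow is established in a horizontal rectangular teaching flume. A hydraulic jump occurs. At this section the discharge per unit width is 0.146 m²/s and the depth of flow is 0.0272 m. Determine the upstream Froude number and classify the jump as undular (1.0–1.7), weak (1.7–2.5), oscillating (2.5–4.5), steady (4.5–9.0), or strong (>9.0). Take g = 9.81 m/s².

Fr₁ = 10.4; strong jump

V₁ = q/y₁ = 0.146/0.0272 = 5.37 m/s. Fr₁ = V₁/√(g·y₁) = 5.37/√(9.81×0.0272) = 10.4.
Fr₁ = 10.4 lies in the strong range.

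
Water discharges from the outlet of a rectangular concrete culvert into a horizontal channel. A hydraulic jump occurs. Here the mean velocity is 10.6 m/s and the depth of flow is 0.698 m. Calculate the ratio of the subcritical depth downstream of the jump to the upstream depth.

Fr₁ = V₁/√(g·y₁) = 10.6/√(9.81×0.698) = 4.05.
By Bélanger, y₂/y₁ = ½[√(1 + 8Fr₁²) − 1] = ½[√132.3 − 1] = 5.25.

y₂/y₁ = 5.25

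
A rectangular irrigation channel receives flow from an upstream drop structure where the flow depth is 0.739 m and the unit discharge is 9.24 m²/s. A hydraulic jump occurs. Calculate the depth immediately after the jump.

V₁ = q/y₁ = 9.24/0.739 = 12.5 m/s. Fr₁ = V₁/√(g·y₁) = 12.5/√(9.81×0.739) = 4.64.
By Bélanger, y₂/y₁ = ½[√(1 + 8Fr₁²) − 1] = ½[√173.5 − 1] = 6.09.
y₂ = 6.09 × 0.739 = 4.50 m.

y₂ = 4.50 m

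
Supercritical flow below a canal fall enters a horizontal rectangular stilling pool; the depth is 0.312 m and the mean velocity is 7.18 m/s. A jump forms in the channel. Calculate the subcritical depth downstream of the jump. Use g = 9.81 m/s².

y₂ = 1.66 m

Fr₁ = V₁/√(g·y₁) = 7.18/√(9.81×0.312) = 4.10.
By Bélanger, y₂/y₁ = ½[√(1 + 8Fr₁²) − 1] = ½[√135.7 − 1] = 5.33.
y₂ = 5.33 × 0.312 = 1.66 m.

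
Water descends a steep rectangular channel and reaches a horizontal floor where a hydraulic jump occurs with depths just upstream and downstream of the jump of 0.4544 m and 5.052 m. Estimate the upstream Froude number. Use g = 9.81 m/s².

For a rectangular channel the momentum equation gives q² = ½·g·y₁·y₂·(y₁ + y₂) = ½×9.81×0.4544×5.052×5.506 = 62.00.
q = √62.00 = 7.874 m²/s.
V₁ = q/y₁ = 17.33 m/s; Fr₁ = V₁/√(g·y₁) = 8.208.

Fr₁ = 8.208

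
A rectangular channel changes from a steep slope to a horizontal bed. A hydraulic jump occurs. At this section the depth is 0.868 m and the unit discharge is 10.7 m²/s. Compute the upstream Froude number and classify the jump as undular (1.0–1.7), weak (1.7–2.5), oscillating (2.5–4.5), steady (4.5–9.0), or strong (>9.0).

V₁ = q/y₁ = 10.7/0.868 = 12.3 m/s. Fr₁ = V₁/√(g·y₁) = 12.3/√(9.81×0.868) = 4.22.
Fr₁ = 4.22 lies in the oscillating range.

Fr₁ = 4.22; oscillating jump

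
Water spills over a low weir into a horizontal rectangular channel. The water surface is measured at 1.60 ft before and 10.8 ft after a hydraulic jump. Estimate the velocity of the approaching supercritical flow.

V₁ = 36.7 ft/s

For a rectangular channel the momentum equation gives q² = ½·g·y₁·y₂·(y₁ + y₂) = ½×32.2×1.60×10.8×12.4 = 3450.
q = √3450 = 58.7 ft²/s.
V₁ = q/y₁ = 58.7/1.60 = 36.7 ft/s.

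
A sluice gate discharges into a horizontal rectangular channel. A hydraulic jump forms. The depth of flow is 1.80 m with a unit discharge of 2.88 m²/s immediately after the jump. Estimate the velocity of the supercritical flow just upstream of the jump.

V₂ = q/y₂ = 2.88/1.80 = 1.60 m/s; Fr₂ = V₂/√(g·y₂) = 0.381.
Since the conjugate-depth ratio holds either way, y₁/y₂ = ½[√(1 + 8Fr₂²) − 1] = ½[√2.160 − 1] = 0.235.
y₁ = 0.235 × 1.80 = 0.423 m.
V₁ = q/y₁ = 2.88/0.423 = 6.81 m/s.

V₁ = 6.81 m/s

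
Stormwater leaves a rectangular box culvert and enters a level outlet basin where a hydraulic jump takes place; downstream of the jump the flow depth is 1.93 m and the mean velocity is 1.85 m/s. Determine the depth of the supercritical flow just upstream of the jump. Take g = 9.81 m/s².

Fr₂ = V₂/√(g·y₂) = 1.85/√(9.81×1.93) = 0.425.
From the momentum equation (using Fr₂), y₁/y₂ = ½[√(1 + 8Fr₂²) − 1] = ½[√2.446 − 1] = 0.282.
y₁ = 0.282 × 1.93 = 0.544 m.

y₁ = 0.544 m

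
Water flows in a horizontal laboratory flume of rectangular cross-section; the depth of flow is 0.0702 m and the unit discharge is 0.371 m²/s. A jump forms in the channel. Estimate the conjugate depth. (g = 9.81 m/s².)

y₂ = 0.598 m

V₁ = q/y₁ = 0.371/0.0702 = 5.28 m/s. Fr₁ = V₁/√(g·y₁) = 5.28/√(9.81×0.0702) = 6.37.
By Bélanger, y₂/y₁ = ½[√(1 + 8Fr₁²) − 1] = ½[√325.5 − 1] = 8.52.
y₂ = 8.52 × 0.0702 = 0.598 m.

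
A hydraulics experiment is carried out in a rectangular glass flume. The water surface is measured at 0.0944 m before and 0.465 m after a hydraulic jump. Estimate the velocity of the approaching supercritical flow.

For a rectangular channel the momentum equation gives q² = ½·g·y₁·y₂·(y₁ + y₂) = ½×9.81×0.0944×0.465×0.559 = 0.120.
q = √0.120 = 0.347 m²/s.
V₁ = q/y₁ = 0.347/0.0944 = 3.68 m/s.

V₁ = 3.68 m/s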